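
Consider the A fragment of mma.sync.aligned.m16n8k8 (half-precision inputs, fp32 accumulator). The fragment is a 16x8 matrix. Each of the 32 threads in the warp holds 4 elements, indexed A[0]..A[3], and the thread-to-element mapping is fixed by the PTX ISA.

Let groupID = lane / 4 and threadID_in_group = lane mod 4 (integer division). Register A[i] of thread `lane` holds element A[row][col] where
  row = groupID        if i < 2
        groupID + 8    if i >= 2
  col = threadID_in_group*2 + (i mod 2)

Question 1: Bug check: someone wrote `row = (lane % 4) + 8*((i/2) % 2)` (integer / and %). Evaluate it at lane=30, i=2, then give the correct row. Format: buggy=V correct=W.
buggy=10 correct=15

`(lane % 4) + 8*((i/2) % 2)`[30,2]=>10
L=30=>grp=30>>2=7, tig=30&3=2
[2]=>row 7+8=15  col 2·2+0=4
row: 10 vs 15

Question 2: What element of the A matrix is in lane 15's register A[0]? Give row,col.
3,6

lane 15: gr=3 (15/4), th=3 (15%4)
i=0: r=3+0=3, c=3*2+0=6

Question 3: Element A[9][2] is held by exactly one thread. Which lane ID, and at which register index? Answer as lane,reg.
5,2

r: 9->gid=1,r8=1  c: 2->tid=1,i&1=0
L=1*4+1=5  i=1*2+0=2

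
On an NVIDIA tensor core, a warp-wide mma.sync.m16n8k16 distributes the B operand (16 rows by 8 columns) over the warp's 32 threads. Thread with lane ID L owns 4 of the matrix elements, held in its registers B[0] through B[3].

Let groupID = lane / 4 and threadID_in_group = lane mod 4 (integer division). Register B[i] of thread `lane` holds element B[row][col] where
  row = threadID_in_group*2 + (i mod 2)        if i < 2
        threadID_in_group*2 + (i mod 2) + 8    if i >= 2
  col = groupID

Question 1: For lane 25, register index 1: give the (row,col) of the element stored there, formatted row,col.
25: gid=6,tid=1
[1] (1*2+1+0,6) = (3,6)

3,6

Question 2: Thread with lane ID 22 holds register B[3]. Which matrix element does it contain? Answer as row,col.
13,5

22: gr=5,th=2
[3] (2*2+1+8,5) = (13,5)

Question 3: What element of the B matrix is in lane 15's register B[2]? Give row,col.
lane 15->15/4=3, 15 mod 4=3
i=2  r:2·3+0+8->14  c:3

14,3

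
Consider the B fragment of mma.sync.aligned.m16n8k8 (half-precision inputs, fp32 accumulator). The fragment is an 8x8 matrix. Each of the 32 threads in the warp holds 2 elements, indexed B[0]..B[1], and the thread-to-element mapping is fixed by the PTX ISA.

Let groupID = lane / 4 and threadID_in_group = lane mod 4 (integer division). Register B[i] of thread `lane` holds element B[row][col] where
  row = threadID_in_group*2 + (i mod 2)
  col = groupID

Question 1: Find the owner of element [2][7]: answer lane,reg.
29,0

c:7=>grp=7  r:2=>tig=1,lo=0
L=7*4+1=29  i=0=0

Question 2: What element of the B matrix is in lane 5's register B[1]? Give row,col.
L=5⇒gr=5>>2=1, th=5&3=1
[1]⇒row 1·2+1=3  col gr=1

3,1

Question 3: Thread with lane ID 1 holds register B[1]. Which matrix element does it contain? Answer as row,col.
3,0

L=1⇒gr=1>>2=0, th=1&3=1
[1]⇒row 1·2+1=3  col gr=0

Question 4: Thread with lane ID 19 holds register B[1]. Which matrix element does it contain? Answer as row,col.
lane 19→19/4=4, 19 mod 4=3
i=1  r:2·3+1→7  c:4

7,4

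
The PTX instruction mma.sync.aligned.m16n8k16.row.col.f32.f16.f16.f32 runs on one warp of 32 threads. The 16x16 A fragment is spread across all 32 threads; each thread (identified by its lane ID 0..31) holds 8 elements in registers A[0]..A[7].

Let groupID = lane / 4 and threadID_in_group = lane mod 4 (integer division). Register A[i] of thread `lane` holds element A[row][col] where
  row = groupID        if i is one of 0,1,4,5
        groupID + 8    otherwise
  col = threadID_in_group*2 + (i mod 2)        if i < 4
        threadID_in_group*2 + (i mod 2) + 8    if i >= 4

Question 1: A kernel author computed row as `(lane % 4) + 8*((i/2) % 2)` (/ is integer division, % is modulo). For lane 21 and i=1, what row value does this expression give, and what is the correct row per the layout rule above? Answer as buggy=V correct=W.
buggy=1 correct=5

`(lane % 4) + 8*((i/2) % 2)`[21,1]->1
L=21->g=21>>2=5, t=21&3=1
[1]->row 5+0=5  col 1·2+1+0=3
row: 1 vs 5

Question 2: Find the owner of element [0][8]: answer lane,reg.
0,4

r:0=>grp=0,rB=0  c:8=>cB=1,tig=0,lo=0
L=0*4+0=0  i=1*4+0*2+0=4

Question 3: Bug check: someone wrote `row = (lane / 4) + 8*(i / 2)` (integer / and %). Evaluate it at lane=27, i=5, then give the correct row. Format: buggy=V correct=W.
`(lane / 4) + 8*(i / 2)`[27,5]=>22
27: grp=6,tig=3
[5] (6+0,3*2+1+8) = (6,15)
row: 22 vs 6

buggy=22 correct=6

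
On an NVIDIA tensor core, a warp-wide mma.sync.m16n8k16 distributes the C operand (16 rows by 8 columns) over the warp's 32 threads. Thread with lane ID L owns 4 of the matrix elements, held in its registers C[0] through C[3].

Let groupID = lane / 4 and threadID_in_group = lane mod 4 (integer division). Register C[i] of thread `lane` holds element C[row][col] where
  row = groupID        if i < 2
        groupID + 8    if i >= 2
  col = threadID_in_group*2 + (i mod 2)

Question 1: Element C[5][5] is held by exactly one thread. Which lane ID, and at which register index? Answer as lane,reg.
22,1

r:5=>grp=5,rB=0  c:5=>tig=2,lo=1
L=5*4+2=22  i=0*2+1=1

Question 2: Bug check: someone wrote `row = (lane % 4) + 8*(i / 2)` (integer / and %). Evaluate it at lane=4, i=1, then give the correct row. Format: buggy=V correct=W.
`(lane % 4) + 8*(i / 2)`[4,1]⇒0
lane 4⇒4/4=1, 4 mod 4=0
i=1  r:1+0⇒1  c:2·0+1⇒1
row: 0 vs 1

buggy=0 correct=1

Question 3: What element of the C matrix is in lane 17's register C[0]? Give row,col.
lane 17=>17/4=4, 17 mod 4=1
i=0  r:4+0=>4  c:2·1+0=>2

4,2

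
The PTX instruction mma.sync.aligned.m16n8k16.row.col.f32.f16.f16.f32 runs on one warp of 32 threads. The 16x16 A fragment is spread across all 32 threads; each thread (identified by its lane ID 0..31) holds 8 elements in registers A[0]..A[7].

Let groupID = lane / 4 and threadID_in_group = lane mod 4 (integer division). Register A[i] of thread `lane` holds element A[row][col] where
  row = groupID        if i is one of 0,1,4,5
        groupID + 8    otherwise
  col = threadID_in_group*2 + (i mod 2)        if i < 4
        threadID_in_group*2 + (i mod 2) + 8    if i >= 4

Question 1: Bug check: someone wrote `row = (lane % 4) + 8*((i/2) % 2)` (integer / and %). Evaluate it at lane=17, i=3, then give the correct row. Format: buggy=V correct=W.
`(lane % 4) + 8*((i/2) % 2)`[17,3]→9
lane 17: G=4 (17/4), T=1 (17%4)
i=3: r=4+8=12, c=1*2+1+0=3
row: 9 vs 12

buggy=9 correct=12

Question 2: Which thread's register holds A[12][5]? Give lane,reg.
r:12=>grp=4,rB=1  c:5=>cB=0,tig=2,lo=1
L=4*4+2=18  i=0*4+1*2+1=3

18,3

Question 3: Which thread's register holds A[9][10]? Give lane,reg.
5,6

r=9->g=1,rb=1  c=10->cb=1,t=1,b0=0
L=1*4+1=5  i=1*4+1*2+0=6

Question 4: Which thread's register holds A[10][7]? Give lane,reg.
11,3

r: 10->gid=2,r8=1  c: 7->c8=0,tid=3,i&1=1
L=2*4+3=11  i=0*4+1*2+1=3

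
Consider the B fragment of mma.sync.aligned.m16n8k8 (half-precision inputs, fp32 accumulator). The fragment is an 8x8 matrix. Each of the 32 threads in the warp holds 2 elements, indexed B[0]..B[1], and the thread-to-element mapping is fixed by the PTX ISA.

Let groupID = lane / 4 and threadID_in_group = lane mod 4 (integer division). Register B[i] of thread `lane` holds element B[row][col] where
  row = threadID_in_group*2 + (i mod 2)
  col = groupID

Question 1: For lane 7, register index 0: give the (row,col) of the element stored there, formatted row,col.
6,1

lane 7: gid=1 (7/4), tid=3 (7%4)
i=0: r=3*2+0=6, c=gid=1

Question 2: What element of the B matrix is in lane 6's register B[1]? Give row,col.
5,1

lane 6: grp=1 (6/4), tig=2 (6%4)
i=1: r=2*2+1=5, c=grp=1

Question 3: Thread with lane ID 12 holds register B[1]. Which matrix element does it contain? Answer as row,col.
1,3

lane 12: g=3 (12/4), t=0 (12%4)
i=1: r=0*2+1=1, c=g=3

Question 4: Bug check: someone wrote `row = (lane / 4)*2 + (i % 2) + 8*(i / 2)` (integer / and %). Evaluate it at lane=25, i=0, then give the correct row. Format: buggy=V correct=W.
buggy=12 correct=2

`(lane / 4)*2 + (i % 2) + 8*(i / 2)`[25,0]⇒12
L=25⇒gr=25>>2=6, th=25&3=1
[0]⇒row 1·2+0=2  col gr=6
row: 12 vs 2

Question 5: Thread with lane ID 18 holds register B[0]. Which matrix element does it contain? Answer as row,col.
lane 18: gid=4 (18/4), tid=2 (18%4)
i=0: r=2*2+0=4, c=gid=4

4,4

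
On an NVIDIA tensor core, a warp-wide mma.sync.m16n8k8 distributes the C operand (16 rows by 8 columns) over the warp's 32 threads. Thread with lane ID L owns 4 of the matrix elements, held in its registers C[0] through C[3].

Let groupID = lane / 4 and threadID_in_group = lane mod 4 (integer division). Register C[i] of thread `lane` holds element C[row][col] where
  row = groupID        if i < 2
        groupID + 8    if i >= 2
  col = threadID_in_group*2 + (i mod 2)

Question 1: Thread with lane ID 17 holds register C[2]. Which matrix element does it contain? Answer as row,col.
12,2

lane 17->17/4=4, 17 mod 4=1
i=2  r:4+8->12  c:2·1+0->2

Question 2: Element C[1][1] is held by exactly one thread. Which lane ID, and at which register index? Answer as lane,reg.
r: 1->gid=1,r8=0  c: 1->tid=0,i&1=1
L=1*4+0=4  i=0*2+1=1

4,1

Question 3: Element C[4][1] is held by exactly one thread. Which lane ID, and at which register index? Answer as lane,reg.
r:4=>grp=4,rB=0  c:1=>tig=0,lo=1
L=4*4+0=16  i=0*2+1=1

16,1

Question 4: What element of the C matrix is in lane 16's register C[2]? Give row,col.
lane 16⇒16/4=4, 16 mod 4=0
i=2  r:4+8⇒12  c:2·0+0⇒0

12,0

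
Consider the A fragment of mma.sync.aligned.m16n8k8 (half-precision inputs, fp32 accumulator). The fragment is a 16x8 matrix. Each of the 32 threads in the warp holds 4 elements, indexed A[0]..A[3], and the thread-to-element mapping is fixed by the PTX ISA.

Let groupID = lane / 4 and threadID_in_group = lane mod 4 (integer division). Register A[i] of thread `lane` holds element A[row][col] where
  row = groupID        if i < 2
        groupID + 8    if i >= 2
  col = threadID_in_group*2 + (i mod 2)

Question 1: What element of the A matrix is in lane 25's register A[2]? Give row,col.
14,2

lane 25: gid=6 (25/4), tid=1 (25%4)
i=2: r=6+8=14, c=1*2+0=2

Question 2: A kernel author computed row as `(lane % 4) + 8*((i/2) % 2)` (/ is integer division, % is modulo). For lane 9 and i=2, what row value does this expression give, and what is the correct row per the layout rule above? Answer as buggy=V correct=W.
buggy=9 correct=10

`(lane % 4) + 8*((i/2) % 2)`[9,2]->9
lane 9: g=2 (9/4), t=1 (9%4)
i=2: r=2+8=10, c=1*2+0=2
row: 9 vs 10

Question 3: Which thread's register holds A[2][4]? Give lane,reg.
r:2=>grp=2,rB=0  c:4=>tig=2,lo=0
L=2*4+2=10  i=0*2+0=0

10,0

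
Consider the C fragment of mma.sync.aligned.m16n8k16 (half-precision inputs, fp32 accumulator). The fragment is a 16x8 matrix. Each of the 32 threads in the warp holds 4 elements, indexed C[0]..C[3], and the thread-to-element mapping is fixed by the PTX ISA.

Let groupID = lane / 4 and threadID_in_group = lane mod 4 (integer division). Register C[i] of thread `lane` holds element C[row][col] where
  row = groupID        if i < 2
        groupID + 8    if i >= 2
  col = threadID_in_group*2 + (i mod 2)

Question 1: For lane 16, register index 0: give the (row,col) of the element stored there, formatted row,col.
4,0

lane 16→16/4=4, 16 mod 4=0
i=0  r:4+0→4  c:2·0+0→0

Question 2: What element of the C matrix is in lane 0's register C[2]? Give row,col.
lane 0⇒0/4=0, 0 mod 4=0
i=2  r:0+8⇒8  c:2·0+0⇒0

8,0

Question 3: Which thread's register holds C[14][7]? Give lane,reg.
27,3

r:14=>grp=6,rB=1  c:7=>tig=3,lo=1
L=6*4+3=27  i=1*2+1=3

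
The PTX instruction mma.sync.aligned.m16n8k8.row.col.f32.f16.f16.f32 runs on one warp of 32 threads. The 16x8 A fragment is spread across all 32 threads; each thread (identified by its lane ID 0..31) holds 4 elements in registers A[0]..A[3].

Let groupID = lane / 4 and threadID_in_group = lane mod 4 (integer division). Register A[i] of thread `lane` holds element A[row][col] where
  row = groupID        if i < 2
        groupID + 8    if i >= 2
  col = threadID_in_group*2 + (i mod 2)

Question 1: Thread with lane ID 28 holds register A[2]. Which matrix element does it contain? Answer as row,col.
lane 28->28/4=7, 28 mod 4=0
i=2  r:7+8->15  c:2·0+0->0

15,0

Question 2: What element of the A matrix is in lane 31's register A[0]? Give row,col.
7,6

31: g=7,t=3
[0] (7+0,3*2+0) = (7,6)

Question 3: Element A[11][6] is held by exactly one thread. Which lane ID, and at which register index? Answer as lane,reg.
r=11→G=3,rhi=1  c=6→T=3,p=0
L=3*4+3=15  i=1*2+0=2

15,2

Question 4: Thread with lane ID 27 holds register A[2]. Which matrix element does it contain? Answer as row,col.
27: G=6,T=3
[2] (6+8,3*2+0) = (14,6)

14,6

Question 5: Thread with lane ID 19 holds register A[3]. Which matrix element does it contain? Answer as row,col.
12,7

lane 19: grp=4 (19/4), tig=3 (19%4)
i=3: r=4+8=12, c=3*2+1=7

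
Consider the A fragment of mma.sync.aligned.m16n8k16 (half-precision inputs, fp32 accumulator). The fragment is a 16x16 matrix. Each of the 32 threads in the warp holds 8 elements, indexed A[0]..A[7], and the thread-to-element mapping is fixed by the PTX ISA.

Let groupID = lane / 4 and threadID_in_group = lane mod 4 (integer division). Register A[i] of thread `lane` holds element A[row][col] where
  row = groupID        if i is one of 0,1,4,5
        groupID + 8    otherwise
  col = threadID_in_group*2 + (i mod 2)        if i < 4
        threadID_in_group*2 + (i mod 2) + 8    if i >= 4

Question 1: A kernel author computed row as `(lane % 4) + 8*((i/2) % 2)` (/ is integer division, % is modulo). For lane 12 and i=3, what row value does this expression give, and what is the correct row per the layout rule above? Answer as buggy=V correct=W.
buggy=8 correct=11

`(lane % 4) + 8*((i/2) % 2)`[12,3]=>8
12: grp=3,tig=0
[3] (3+8,0*2+1+0) = (11,1)
row: 8 vs 11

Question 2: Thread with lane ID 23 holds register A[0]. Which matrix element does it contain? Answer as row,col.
5,6

23: gr=5,th=3
[0] (5+0,3*2+0+0) = (5,6)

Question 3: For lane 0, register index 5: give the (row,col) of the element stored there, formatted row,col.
0,9

0: gr=0,th=0
[5] (0+0,0*2+1+8) = (0,9)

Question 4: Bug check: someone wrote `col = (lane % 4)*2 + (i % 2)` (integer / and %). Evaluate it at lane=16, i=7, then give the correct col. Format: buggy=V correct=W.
`(lane % 4)*2 + (i % 2)`[16,7]->1
L=16->g=16>>2=4, t=16&3=0
[7]->row 4+8=12  col 0·2+1+8=9
col: 1 vs 9

buggy=1 correct=9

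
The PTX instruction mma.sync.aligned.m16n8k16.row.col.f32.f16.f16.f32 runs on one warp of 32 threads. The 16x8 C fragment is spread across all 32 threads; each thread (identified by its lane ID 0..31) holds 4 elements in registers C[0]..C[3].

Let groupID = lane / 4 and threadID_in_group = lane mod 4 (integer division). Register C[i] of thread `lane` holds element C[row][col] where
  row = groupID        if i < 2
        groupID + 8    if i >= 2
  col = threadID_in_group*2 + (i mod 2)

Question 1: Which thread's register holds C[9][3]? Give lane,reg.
5,3

r=9⇒gr=1,Rb=1  c=3⇒th=1,odd=1
L=1*4+1=5  i=1*2+1=3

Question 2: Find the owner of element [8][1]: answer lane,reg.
0,3

r=8->g=0,rb=1  c=1->t=0,b0=1
L=0*4+0=0  i=1*2+1=3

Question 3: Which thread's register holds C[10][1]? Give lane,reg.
8,3

r: 10->gid=2,r8=1  c: 1->tid=0,i&1=1
L=2*4+0=8  i=1*2+1=3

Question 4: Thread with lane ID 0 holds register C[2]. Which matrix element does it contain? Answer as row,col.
lane 0=>0/4=0, 0 mod 4=0
i=2  r:0+8=>8  c:2·0+0=>0

8,0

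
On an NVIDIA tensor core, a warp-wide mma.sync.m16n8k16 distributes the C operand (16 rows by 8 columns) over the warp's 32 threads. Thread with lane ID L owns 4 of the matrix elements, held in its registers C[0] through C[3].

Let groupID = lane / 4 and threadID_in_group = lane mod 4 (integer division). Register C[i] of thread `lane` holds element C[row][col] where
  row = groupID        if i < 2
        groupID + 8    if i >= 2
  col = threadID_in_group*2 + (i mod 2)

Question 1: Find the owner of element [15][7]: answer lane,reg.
31,3

r: 15->gid=7,r8=1  c: 7->tid=3,i&1=1
L=7*4+3=31  i=1*2+1=3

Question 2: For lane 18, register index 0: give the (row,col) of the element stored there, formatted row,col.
4,4

lane 18=>18/4=4, 18 mod 4=2
i=0  r:4+0=>4  c:2·2+0=>4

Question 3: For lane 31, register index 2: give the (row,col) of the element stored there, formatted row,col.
15,6

L=31->g=31>>2=7, t=31&3=3
[2]->row 7+8=15  col 3·2+0=6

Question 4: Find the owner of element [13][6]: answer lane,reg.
r=13→G=5,rhi=1  c=6→T=3,p=0
L=5*4+3=23  i=1*2+0=2

23,2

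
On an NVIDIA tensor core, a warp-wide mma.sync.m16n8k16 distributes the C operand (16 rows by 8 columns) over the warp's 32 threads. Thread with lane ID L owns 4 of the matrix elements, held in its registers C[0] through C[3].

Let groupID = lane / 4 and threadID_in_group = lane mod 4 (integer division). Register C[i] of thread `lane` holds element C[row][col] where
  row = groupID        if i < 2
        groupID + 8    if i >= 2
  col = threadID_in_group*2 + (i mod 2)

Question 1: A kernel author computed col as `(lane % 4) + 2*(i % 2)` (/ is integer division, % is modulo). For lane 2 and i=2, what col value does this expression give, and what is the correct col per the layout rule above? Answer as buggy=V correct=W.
buggy=2 correct=4

`(lane % 4) + 2*(i % 2)`[2,2]→2
lane 2→2/4=0, 2 mod 4=2
i=2  r:0+8→8  c:2·2+0→4
col: 2 vs 4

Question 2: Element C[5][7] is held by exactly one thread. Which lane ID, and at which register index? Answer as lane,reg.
23,1

r=5->g=5,rb=0  c=7->t=3,b0=1
L=5*4+3=23  i=0*2+1=1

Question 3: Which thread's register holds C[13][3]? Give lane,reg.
21,3

r=13→G=5,rhi=1  c=3→T=1,p=1
L=5*4+1=21  i=1*2+1=3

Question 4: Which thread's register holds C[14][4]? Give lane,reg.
26,2

r=14->g=6,rb=1  c=4->t=2,b0=0
L=6*4+2=26  i=1*2+0=2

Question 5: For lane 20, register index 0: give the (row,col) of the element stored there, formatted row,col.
5,0

20: gid=5,tid=0
[0] (5+0,0*2+0) = (5,0)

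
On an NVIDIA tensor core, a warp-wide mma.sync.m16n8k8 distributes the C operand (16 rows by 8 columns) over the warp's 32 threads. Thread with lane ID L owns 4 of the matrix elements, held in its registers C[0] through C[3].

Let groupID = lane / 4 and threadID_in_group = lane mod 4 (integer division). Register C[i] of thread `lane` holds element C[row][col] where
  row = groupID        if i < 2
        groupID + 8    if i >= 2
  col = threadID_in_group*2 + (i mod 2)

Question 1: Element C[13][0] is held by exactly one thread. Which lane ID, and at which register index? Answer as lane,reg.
r:13=>grp=5,rB=1  c:0=>tig=0,lo=0
L=5*4+0=20  i=1*2+0=2

20,2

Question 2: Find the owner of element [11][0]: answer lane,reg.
r=11→G=3,rhi=1  c=0→T=0,p=0
L=3*4+0=12  i=1*2+0=2

12,2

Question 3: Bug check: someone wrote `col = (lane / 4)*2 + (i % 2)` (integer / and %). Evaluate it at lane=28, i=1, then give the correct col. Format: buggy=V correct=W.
`(lane / 4)*2 + (i % 2)`[28,1]⇒15
lane 28⇒28/4=7, 28 mod 4=0
i=1  r:7+0⇒7  c:2·0+1⇒1
col: 15 vs 1

buggy=15 correct=1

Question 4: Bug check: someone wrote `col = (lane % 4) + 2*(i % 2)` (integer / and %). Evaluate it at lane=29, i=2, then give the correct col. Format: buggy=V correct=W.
`(lane % 4) + 2*(i % 2)`[29,2]->1
L=29->gid=29>>2=7, tid=29&3=1
[2]->row 7+8=15  col 1·2+0=2
col: 1 vs 2

buggy=1 correct=2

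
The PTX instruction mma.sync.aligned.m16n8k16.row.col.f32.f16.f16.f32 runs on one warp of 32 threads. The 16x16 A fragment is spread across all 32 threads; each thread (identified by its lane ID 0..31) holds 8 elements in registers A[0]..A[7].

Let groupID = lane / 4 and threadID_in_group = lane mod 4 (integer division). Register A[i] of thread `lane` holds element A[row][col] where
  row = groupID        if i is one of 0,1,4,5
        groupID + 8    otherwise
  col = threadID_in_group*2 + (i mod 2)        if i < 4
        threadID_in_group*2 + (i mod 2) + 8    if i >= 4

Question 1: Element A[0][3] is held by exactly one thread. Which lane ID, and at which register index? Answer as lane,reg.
1,1

r=0⇒gr=0,Rb=0  c=3⇒Cb=0,th=1,odd=1
L=0*4+1=1  i=0*4+0*2+1=1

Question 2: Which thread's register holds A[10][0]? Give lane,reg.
8,2

r=10⇒gr=2,Rb=1  c=0⇒Cb=0,th=0,odd=0
L=2*4+0=8  i=0*4+1*2+0=2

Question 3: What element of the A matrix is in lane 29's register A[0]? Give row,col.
lane 29→29/4=7, 29 mod 4=1
i=0  r:7+0→7  c:2·1+0+0→2

7,2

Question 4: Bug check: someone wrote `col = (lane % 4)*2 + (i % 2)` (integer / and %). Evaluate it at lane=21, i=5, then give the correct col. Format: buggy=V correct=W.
`(lane % 4)*2 + (i % 2)`[21,5]->3
21: g=5,t=1
[5] (5+0,1*2+1+8) = (5,11)
col: 3 vs 11

buggy=3 correct=11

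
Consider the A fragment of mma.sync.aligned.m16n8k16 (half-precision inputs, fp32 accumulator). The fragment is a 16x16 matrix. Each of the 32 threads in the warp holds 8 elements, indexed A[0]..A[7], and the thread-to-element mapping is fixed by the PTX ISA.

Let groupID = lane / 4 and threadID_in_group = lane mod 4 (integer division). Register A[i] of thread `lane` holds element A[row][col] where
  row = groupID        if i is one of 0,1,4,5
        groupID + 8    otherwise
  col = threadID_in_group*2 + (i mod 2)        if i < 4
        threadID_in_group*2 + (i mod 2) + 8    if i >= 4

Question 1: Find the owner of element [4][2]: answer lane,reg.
17,0

r:4=>grp=4,rB=0  c:2=>cB=0,tig=1,lo=0
L=4*4+1=17  i=0*4+0*2+0=0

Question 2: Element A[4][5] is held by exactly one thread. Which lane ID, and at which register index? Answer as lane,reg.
18,1

r=4⇒gr=4,Rb=0  c=5⇒Cb=0,th=2,odd=1
L=4*4+2=18  i=0*4+0*2+1=1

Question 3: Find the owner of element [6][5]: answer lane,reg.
26,1

r=6⇒gr=6,Rb=0  c=5⇒Cb=0,th=2,odd=1
L=6*4+2=26  i=0*4+0*2+1=1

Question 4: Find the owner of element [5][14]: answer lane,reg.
r=5→G=5,rhi=0  c=14→chi=1,T=3,p=0
L=5*4+3=23  i=1*4+0*2+0=4

23,4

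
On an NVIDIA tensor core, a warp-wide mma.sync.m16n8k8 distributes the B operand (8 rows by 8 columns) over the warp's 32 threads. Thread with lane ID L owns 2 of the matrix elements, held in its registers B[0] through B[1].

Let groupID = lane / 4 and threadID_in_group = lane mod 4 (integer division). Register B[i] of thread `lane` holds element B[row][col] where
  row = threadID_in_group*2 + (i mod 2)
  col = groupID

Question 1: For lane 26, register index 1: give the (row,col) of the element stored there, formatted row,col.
5,6

lane 26: G=6 (26/4), T=2 (26%4)
i=1: r=2*2+1=5, c=G=6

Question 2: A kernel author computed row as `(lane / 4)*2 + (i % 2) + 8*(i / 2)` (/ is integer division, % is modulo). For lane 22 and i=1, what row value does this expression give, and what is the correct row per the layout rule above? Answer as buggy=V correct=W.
`(lane / 4)*2 + (i % 2) + 8*(i / 2)`[22,1]→11
L=22→G=22>>2=5, T=22&3=2
[1]→row 2·2+1=5  col G=5
row: 11 vs 5

buggy=11 correct=5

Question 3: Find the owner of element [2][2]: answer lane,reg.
c=2->g=2  r=2->t=1,b0=0
L=2*4+1=9  i=0=0

9,0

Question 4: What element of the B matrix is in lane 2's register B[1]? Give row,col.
2: grp=0,tig=2
[1] (2*2+1,0) = (5,0)

5,0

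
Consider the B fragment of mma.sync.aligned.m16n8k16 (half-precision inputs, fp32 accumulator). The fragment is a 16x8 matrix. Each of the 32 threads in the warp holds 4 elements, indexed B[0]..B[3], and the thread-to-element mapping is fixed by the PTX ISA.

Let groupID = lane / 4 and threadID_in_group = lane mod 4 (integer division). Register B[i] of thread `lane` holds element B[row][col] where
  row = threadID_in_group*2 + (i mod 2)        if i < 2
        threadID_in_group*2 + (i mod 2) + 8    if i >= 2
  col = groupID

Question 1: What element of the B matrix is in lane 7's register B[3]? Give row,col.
L=7->gid=7>>2=1, tid=7&3=3
[3]->row 3·2+1+8=15  col gid=1

15,1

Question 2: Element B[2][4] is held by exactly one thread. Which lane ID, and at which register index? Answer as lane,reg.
c=4->g=4  r=2->rb=0,t=1,b0=0
L=4*4+1=17  i=0*2+0=0

17,0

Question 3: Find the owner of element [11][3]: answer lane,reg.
c=3->g=3  r=11->rb=1,t=1,b0=1
L=3*4+1=13  i=1*2+1=3

13,3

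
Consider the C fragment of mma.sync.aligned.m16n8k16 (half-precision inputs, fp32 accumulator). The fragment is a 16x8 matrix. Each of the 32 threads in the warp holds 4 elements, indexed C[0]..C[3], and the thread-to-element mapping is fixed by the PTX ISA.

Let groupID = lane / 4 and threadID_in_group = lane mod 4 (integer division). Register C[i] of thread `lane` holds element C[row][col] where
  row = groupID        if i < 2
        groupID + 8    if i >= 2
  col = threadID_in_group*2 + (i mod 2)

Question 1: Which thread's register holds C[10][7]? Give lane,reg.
11,3

r:10=>grp=2,rB=1  c:7=>tig=3,lo=1
L=2*4+3=11  i=1*2+1=3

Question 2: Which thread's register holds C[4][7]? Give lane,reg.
19,1

r=4->g=4,rb=0  c=7->t=3,b0=1
L=4*4+3=19  i=0*2+1=1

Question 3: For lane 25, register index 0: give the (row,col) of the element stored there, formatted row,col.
6,2

lane 25->25/4=6, 25 mod 4=1
i=0  r:6+0->6  c:2·1+0->2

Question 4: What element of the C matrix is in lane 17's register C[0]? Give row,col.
L=17⇒gr=17>>2=4, th=17&3=1
[0]⇒row 4+0=4  col 1·2+0=2

4,2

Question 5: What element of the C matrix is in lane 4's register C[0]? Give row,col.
lane 4: gr=1 (4/4), th=0 (4%4)
i=0: r=1+0=1, c=0*2+0=0

1,0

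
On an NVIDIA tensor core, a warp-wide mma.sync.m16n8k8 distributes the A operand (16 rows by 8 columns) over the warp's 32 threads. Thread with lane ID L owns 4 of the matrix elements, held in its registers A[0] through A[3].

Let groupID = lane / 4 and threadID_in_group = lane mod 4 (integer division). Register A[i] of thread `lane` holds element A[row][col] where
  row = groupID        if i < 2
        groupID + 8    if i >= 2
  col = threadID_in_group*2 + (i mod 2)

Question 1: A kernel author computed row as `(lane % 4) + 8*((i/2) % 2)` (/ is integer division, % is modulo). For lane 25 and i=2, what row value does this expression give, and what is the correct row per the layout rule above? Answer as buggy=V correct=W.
`(lane % 4) + 8*((i/2) % 2)`[25,2]⇒9
25: gr=6,th=1
[2] (6+8,1*2+0) = (14,2)
row: 9 vs 14

buggy=9 correct=14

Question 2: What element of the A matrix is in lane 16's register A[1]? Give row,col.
4,1

16: G=4,T=0
[1] (4+0,0*2+1) = (4,1)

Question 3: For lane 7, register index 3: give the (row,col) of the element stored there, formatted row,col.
9,7

L=7=>grp=7>>2=1, tig=7&3=3
[3]=>row 1+8=9  col 3·2+1=7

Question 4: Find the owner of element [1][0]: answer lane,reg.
4,0

r: 1->gid=1,r8=0  c: 0->tid=0,i&1=0
L=1*4+0=4  i=0*2+0=0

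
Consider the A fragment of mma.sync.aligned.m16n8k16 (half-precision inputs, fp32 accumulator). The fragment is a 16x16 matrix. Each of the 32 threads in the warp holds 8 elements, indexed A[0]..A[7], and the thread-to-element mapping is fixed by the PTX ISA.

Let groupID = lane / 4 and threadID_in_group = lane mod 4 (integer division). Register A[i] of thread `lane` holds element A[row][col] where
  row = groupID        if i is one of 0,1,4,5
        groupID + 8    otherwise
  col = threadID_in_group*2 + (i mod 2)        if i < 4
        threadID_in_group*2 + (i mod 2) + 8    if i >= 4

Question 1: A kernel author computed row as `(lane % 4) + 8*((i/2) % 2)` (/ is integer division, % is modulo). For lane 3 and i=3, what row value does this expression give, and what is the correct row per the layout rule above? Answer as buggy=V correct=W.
`(lane % 4) + 8*((i/2) % 2)`[3,3]=>11
3: grp=0,tig=3
[3] (0+8,3*2+1+0) = (8,7)
row: 11 vs 8

buggy=11 correct=8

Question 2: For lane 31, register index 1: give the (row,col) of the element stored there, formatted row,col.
7,7

31: gid=7,tid=3
[1] (7+0,3*2+1+0) = (7,7)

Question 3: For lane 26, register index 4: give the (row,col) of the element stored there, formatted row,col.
6,12

26: G=6,T=2
[4] (6+0,2*2+0+8) = (6,12)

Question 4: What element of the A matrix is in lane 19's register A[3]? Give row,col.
12,7

19: gid=4,tid=3
[3] (4+8,3*2+1+0) = (12,7)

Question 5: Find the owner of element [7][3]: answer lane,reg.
r: 7->gid=7,r8=0  c: 3->c8=0,tid=1,i&1=1
L=7*4+1=29  i=0*4+0*2+1=1

29,1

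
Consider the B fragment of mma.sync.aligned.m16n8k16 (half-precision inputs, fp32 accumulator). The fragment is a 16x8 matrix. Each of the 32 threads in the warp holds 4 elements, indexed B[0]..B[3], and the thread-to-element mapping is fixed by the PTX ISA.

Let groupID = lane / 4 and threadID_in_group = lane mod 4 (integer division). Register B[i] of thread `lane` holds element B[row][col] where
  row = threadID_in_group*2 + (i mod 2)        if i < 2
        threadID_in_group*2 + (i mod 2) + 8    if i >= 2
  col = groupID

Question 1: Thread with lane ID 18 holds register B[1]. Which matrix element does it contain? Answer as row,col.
lane 18: G=4 (18/4), T=2 (18%4)
i=1: r=2*2+1+0=5, c=G=4

5,4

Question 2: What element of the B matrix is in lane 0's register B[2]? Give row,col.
L=0⇒gr=0>>2=0, th=0&3=0
[2]⇒row 0·2+0+8=8  col gr=0

8,0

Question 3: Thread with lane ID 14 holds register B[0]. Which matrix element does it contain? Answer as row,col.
4,3

14: gr=3,th=2
[0] (2*2+0+0,3) = (4,3)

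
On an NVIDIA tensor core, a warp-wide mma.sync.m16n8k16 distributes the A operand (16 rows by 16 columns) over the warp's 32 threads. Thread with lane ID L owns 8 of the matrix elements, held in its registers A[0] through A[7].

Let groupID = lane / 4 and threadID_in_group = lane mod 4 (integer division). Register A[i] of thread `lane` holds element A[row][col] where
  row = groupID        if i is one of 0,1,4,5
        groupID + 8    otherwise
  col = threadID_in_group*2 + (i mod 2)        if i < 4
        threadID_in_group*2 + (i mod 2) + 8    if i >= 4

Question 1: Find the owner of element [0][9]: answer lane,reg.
0,5

r: 0->gid=0,r8=0  c: 9->c8=1,tid=0,i&1=1
L=0*4+0=0  i=1*4+0*2+1=5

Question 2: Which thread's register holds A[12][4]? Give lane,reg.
18,2

r: 12->gid=4,r8=1  c: 4->c8=0,tid=2,i&1=0
L=4*4+2=18  i=0*4+1*2+0=2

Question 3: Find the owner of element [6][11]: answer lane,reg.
25,5

r=6⇒gr=6,Rb=0  c=11⇒Cb=1,th=1,odd=1
L=6*4+1=25  i=1*4+0*2+1=5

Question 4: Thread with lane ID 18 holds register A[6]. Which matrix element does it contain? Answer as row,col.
L=18->g=18>>2=4, t=18&3=2
[6]->row 4+8=12  col 2·2+0+8=12

12,12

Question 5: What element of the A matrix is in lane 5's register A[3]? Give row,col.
lane 5->5/4=1, 5 mod 4=1
i=3  r:1+8->9  c:2·1+1+0->3

9,3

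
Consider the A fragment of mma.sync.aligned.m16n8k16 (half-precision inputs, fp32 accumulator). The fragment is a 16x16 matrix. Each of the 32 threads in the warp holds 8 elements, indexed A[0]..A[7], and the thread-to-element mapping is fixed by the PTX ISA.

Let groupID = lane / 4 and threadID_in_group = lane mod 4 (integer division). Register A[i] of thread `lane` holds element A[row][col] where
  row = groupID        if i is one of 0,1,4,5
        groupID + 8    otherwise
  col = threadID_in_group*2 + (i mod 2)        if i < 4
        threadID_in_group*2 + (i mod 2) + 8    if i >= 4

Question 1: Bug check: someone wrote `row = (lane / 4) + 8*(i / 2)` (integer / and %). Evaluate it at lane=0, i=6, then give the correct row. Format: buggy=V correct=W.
`(lane / 4) + 8*(i / 2)`[0,6]⇒24
L=0⇒gr=0>>2=0, th=0&3=0
[6]⇒row 0+8=8  col 0·2+0+8=8
row: 24 vs 8

buggy=24 correct=8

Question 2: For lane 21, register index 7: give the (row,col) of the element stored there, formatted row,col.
lane 21=>21/4=5, 21 mod 4=1
i=7  r:5+8=>13  c:2·1+1+8=>11

13,11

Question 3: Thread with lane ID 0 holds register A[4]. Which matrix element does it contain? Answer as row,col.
lane 0: grp=0 (0/4), tig=0 (0%4)
i=4: r=0+0=0, c=0*2+0+8=8

0,8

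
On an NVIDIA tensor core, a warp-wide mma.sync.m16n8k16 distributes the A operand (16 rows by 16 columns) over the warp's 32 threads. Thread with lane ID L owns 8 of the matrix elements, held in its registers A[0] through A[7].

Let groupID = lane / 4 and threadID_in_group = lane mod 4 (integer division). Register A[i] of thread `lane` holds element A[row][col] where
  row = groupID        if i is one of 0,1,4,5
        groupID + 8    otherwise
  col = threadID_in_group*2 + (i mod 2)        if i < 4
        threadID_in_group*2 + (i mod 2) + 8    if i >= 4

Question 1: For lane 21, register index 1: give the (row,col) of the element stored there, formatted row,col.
5,3

21: gr=5,th=1
[1] (5+0,1*2+1+0) = (5,3)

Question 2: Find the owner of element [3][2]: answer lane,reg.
13,0

r: 3->gid=3,r8=0  c: 2->c8=0,tid=1,i&1=0
L=3*4+1=13  i=0*4+0*2+0=0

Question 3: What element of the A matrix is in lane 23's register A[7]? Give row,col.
13,15

L=23->g=23>>2=5, t=23&3=3
[7]->row 5+8=13  col 3·2+1+8=15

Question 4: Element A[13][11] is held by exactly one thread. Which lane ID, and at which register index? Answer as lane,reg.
21,7

r=13->g=5,rb=1  c=11->cb=1,t=1,b0=1
L=5*4+1=21  i=1*4+1*2+1=7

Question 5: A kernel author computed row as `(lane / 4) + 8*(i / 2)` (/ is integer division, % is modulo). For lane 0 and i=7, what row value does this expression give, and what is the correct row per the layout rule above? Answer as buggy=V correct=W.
buggy=24 correct=8

`(lane / 4) + 8*(i / 2)`[0,7]=>24
0: grp=0,tig=0
[7] (0+8,0*2+1+8) = (8,9)
row: 24 vs 8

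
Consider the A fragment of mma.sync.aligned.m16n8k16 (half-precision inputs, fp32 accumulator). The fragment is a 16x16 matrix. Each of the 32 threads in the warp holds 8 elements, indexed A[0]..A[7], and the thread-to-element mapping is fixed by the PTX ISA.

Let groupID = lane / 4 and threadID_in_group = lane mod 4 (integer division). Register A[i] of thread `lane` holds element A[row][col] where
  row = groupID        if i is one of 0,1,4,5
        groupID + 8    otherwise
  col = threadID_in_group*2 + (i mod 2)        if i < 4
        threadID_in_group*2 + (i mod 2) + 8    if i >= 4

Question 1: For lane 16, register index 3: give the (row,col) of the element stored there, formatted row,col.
12,1

lane 16->16/4=4, 16 mod 4=0
i=3  r:4+8->12  c:2·0+1+0->1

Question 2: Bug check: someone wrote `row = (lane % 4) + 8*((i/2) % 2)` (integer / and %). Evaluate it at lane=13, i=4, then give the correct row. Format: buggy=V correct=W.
buggy=1 correct=3

`(lane % 4) + 8*((i/2) % 2)`[13,4]→1
lane 13: G=3 (13/4), T=1 (13%4)
i=4: r=3+0=3, c=1*2+0+8=10
row: 1 vs 3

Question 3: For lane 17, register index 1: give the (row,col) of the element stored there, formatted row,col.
4,3

L=17->g=17>>2=4, t=17&3=1
[1]->row 4+0=4  col 1·2+1+0=3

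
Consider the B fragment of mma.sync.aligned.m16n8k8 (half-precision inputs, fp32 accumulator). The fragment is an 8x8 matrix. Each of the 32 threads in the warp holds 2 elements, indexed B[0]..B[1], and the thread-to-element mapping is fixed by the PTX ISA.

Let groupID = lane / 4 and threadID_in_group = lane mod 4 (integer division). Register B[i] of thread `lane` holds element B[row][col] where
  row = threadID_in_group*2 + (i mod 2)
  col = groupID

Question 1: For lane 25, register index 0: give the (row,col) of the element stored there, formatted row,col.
lane 25⇒25/4=6, 25 mod 4=1
i=0  r:2·1+0⇒2  c:6

2,6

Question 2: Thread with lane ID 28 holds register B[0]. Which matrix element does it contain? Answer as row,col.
L=28=>grp=28>>2=7, tig=28&3=0
[0]=>row 0·2+0=0  col grp=7

0,7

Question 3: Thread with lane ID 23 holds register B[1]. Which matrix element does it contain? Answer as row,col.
lane 23=>23/4=5, 23 mod 4=3
i=1  r:2·3+1=>7  c:5

7,5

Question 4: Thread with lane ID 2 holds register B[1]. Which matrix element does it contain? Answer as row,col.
5,0

lane 2: gid=0 (2/4), tid=2 (2%4)
i=1: r=2*2+1=5, c=gid=0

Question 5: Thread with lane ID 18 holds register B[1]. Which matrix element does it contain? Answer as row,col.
5,4

lane 18⇒18/4=4, 18 mod 4=2
i=1  r:2·2+1⇒5  c:4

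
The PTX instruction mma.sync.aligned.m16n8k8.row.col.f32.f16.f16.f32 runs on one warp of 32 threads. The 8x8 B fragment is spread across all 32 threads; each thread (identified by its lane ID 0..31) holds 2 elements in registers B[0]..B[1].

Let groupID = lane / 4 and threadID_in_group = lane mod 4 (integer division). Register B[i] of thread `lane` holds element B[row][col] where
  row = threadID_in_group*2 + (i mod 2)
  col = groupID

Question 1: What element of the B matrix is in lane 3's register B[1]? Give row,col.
7,0

3: gr=0,th=3
[1] (3*2+1,0) = (7,0)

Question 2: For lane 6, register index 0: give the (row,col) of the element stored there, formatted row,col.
4,1

lane 6: gr=1 (6/4), th=2 (6%4)
i=0: r=2*2+0=4, c=gr=1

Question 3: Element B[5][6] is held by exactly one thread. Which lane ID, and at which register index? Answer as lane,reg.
26,1

c=6->g=6  r=5->t=2,b0=1
L=6*4+2=26  i=1=1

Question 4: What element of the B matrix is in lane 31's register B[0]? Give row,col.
6,7

lane 31: G=7 (31/4), T=3 (31%4)
i=0: r=3*2+0=6, c=G=7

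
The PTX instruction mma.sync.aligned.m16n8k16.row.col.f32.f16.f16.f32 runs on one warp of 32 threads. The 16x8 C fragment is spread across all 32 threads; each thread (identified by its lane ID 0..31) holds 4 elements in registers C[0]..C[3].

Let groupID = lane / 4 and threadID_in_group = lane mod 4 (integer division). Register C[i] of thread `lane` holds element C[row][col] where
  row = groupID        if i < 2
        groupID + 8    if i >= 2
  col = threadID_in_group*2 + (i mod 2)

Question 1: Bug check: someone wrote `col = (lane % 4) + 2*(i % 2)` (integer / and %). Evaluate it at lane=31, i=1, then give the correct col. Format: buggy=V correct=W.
`(lane % 4) + 2*(i % 2)`[31,1]→5
L=31→G=31>>2=7, T=31&3=3
[1]→row 7+0=7  col 3·2+1=7
col: 5 vs 7

buggy=5 correct=7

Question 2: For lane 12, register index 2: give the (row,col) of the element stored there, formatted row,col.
11,0

12: g=3,t=0
[2] (3+8,0*2+0) = (11,0)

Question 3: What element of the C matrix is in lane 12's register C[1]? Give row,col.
12: gr=3,th=0
[1] (3+0,0*2+1) = (3,1)

3,1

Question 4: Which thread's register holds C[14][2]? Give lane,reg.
25,2

r=14->g=6,rb=1  c=2->t=1,b0=0
L=6*4+1=25  i=1*2+0=2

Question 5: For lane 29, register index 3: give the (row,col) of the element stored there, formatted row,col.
15,3

lane 29⇒29/4=7, 29 mod 4=1
i=3  r:7+8⇒15  c:2·1+1⇒3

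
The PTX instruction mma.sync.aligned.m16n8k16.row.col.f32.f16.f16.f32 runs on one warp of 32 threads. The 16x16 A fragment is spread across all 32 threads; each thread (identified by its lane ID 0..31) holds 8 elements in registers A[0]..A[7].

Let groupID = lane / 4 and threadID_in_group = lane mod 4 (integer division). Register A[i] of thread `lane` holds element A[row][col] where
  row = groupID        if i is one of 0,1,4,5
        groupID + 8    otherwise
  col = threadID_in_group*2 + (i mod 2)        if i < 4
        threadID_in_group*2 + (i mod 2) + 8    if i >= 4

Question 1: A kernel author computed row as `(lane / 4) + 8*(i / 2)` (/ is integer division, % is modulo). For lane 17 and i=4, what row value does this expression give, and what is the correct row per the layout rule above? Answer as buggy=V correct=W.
buggy=20 correct=4

`(lane / 4) + 8*(i / 2)`[17,4]⇒20
lane 17⇒17/4=4, 17 mod 4=1
i=4  r:4+0⇒4  c:2·1+0+8⇒10
row: 20 vs 4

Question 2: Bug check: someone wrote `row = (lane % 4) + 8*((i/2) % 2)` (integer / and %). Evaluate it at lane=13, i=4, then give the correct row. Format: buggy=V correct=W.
`(lane % 4) + 8*((i/2) % 2)`[13,4]→1
lane 13→13/4=3, 13 mod 4=1
i=4  r:3+0→3  c:2·1+0+8→10
row: 1 vs 3

buggy=1 correct=3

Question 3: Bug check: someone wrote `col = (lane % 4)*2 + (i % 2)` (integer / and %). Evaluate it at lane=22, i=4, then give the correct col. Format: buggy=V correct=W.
buggy=4 correct=12

`(lane % 4)*2 + (i % 2)`[22,4]=>4
lane 22: grp=5 (22/4), tig=2 (22%4)
i=4: r=5+0=5, c=2*2+0+8=12
col: 4 vs 12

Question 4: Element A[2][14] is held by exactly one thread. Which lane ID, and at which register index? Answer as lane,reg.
r:2=>grp=2,rB=0  c:14=>cB=1,tig=3,lo=0
L=2*4+3=11  i=1*4+0*2+0=4

11,4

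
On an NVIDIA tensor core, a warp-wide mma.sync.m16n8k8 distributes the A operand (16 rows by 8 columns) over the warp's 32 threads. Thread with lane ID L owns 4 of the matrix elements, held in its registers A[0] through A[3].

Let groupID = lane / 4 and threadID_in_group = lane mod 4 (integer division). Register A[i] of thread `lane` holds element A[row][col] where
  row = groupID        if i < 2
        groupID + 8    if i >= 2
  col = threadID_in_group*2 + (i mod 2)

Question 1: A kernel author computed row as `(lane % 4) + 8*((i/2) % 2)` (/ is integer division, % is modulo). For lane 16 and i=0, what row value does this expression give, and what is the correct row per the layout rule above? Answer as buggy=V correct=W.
`(lane % 4) + 8*((i/2) % 2)`[16,0]->0
lane 16: gid=4 (16/4), tid=0 (16%4)
i=0: r=4+0=4, c=0*2+0=0
row: 0 vs 4

buggy=0 correct=4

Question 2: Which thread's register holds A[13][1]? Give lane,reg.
r=13->g=5,rb=1  c=1->t=0,b0=1
L=5*4+0=20  i=1*2+1=3

20,3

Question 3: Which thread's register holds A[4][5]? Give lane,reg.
r=4->g=4,rb=0  c=5->t=2,b0=1
L=4*4+2=18  i=0*2+1=1

18,1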